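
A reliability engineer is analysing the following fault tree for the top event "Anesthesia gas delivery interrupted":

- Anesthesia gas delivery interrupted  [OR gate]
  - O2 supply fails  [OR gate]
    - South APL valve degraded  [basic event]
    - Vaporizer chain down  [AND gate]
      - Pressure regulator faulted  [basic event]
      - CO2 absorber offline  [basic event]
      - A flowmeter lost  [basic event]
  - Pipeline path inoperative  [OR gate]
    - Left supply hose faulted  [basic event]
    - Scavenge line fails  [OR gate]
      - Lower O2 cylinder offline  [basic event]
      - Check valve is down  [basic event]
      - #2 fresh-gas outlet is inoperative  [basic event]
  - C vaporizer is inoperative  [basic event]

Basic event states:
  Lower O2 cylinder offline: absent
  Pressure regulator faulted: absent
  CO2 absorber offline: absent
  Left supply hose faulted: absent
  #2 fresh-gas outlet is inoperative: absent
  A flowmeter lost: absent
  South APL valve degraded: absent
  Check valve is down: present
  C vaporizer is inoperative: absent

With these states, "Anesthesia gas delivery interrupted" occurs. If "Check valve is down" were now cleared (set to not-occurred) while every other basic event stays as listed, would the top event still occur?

No

Counterfactual: set "Check valve is down" to not occurred.
Vaporizer chain down [AND]: Pressure regulator faulted=not, CO2 absorber offline=not, A flowmeter lost=not → not all inputs occur → does not occur.
O2 supply fails [OR]: South APL valve degraded=not, Vaporizer chain down=not → no input occurs → does not occur.
Scavenge line fails [OR]: Lower O2 cylinder offline=not, Check valve is down=not, #2 fresh-gas outlet is inoperative=not → no input occurs → does not occur.
Pipeline path inoperative [OR]: Left supply hose faulted=not, Scavenge line fails=not → no input occurs → does not occur.
Anesthesia gas delivery interrupted [OR]: O2 supply fails=not, Pipeline path inoperative=not, C vaporizer is inoperative=not → no input occurs → does not occur.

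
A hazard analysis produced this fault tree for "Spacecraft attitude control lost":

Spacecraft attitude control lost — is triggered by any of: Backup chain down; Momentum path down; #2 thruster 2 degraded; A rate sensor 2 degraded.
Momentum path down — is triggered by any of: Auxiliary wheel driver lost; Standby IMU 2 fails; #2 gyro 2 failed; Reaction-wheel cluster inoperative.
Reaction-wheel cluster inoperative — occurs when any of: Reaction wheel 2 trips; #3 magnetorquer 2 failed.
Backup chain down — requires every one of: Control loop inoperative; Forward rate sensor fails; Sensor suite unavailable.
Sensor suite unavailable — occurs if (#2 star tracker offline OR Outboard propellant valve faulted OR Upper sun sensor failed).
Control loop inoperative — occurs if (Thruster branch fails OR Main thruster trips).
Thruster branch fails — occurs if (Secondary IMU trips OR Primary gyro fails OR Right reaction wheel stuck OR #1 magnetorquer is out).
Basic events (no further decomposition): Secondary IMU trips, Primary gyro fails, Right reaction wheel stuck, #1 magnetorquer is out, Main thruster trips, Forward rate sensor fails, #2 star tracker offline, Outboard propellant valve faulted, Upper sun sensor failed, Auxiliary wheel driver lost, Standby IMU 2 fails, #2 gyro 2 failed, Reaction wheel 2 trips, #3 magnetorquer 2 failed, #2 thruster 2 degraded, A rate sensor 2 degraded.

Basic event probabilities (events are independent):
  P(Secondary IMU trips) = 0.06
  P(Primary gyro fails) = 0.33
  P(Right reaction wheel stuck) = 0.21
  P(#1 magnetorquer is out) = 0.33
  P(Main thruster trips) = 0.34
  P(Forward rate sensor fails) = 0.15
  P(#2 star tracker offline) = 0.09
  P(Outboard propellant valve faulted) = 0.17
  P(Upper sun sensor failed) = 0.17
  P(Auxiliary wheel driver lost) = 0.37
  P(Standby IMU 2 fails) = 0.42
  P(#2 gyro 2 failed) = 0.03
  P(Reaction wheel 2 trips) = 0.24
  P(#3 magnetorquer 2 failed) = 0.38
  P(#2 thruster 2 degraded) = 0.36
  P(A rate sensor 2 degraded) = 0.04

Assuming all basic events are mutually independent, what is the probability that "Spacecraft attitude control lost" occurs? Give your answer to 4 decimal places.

P(Thruster branch fails) [OR] = 1 − (1−0.06) × (1−0.33) × (1−0.21) × (1−0.33) = 0.666647
P(Control loop inoperative) [OR] = 1 − (1−0.666647) × (1−0.34) = 0.779987
P(Sensor suite unavailable) [OR] = 1 − (1−0.09) × (1−0.17) × (1−0.17) = 0.373101
P(Backup chain down) [AND] = 0.779987 × 0.15 × 0.373101 = 0.043652
P(Reaction-wheel cluster inoperative) [OR] = 1 − (1−0.24) × (1−0.38) = 0.528800
P(Momentum path down) [OR] = 1 − (1−0.37) × (1−0.42) × (1−0.03) × (1−0.528800) = 0.832989
P(Spacecraft attitude control lost) [OR] = 1 − (1−0.043652) × (1−0.832989) × (1−0.36) × (1−0.04) = 0.901868
Rounded to 4 decimal places: P(Spacecraft attitude control lost) ≈ 0.9019.

0.9019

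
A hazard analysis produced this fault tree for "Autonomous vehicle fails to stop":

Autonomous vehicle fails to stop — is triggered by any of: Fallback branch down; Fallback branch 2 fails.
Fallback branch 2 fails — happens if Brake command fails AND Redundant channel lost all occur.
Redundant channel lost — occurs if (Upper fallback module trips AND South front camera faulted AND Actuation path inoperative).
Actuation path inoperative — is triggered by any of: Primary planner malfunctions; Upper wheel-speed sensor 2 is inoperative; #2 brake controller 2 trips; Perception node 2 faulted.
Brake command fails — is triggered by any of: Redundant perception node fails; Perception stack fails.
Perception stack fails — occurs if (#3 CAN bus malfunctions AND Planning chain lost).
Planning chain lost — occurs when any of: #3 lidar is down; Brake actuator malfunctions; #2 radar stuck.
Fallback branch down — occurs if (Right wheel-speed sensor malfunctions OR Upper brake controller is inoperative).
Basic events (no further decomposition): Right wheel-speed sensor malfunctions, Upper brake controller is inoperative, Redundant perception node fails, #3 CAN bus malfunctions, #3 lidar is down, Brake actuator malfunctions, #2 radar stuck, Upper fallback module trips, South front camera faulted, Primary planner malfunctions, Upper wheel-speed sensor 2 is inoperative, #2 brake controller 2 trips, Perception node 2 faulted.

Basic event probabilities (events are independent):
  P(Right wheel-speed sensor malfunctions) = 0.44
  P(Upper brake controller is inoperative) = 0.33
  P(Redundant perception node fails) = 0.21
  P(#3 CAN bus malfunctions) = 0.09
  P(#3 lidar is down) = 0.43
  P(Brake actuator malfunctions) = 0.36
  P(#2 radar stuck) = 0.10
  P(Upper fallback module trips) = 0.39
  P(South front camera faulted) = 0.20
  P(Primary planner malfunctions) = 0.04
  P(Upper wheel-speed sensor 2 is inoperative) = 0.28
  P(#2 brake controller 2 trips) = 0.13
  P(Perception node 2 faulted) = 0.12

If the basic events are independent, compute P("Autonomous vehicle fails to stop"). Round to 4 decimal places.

0.6284

P(Fallback branch down) [OR] = 1 − (1−0.44) × (1−0.33) = 0.624800
P(Planning chain lost) [OR] = 1 − (1−0.43) × (1−0.36) × (1−0.10) = 0.671680
P(Perception stack fails) [AND] = 0.09 × 0.671680 = 0.060451
P(Brake command fails) [OR] = 1 − (1−0.21) × (1−0.060451) = 0.257756
P(Actuation path inoperative) [OR] = 1 − (1−0.04) × (1−0.28) × (1−0.13) × (1−0.12) = 0.470817
P(Redundant channel lost) [AND] = 0.39 × 0.20 × 0.470817 = 0.036724
P(Fallback branch 2 fails) [AND] = 0.257756 × 0.036724 = 0.009466
P(Autonomous vehicle fails to stop) [OR] = 1 − (1−0.624800) × (1−0.009466) = 0.628352
Rounded to 4 decimal places: P(Autonomous vehicle fails to stop) ≈ 0.6284.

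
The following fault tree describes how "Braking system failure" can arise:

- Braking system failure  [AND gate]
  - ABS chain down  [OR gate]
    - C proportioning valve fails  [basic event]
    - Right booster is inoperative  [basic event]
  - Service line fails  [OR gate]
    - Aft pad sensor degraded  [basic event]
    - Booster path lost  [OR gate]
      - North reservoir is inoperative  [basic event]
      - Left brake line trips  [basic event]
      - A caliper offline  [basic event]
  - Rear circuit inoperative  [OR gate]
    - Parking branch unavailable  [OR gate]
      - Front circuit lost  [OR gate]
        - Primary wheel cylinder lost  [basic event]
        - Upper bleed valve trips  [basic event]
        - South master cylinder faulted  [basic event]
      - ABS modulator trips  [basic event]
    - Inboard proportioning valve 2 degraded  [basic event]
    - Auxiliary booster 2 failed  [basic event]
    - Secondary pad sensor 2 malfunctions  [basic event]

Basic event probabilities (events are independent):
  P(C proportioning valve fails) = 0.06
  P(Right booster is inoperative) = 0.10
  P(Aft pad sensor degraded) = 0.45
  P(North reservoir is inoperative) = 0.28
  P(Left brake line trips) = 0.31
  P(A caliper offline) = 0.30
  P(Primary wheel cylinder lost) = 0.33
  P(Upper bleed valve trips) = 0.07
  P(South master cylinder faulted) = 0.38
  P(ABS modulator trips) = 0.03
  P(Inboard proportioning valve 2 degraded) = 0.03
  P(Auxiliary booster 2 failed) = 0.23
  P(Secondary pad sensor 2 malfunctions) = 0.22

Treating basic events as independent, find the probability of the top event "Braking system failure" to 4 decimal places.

P(ABS chain down) [OR] = 1 − (1−0.06) × (1−0.10) = 0.154000
P(Booster path lost) [OR] = 1 − (1−0.28) × (1−0.31) × (1−0.30) = 0.652240
P(Service line fails) [OR] = 1 − (1−0.45) × (1−0.652240) = 0.808732
P(Front circuit lost) [OR] = 1 − (1−0.33) × (1−0.07) × (1−0.38) = 0.613678
P(Parking branch unavailable) [OR] = 1 − (1−0.613678) × (1−0.03) = 0.625268
P(Rear circuit inoperative) [OR] = 1 − (1−0.625268) × (1−0.03) × (1−0.23) × (1−0.22) = 0.781688
P(Braking system failure) [AND] = 0.154000 × 0.808732 × 0.781688 = 0.097355
Rounded to 4 decimal places: P(Braking system failure) ≈ 0.0974.

0.0974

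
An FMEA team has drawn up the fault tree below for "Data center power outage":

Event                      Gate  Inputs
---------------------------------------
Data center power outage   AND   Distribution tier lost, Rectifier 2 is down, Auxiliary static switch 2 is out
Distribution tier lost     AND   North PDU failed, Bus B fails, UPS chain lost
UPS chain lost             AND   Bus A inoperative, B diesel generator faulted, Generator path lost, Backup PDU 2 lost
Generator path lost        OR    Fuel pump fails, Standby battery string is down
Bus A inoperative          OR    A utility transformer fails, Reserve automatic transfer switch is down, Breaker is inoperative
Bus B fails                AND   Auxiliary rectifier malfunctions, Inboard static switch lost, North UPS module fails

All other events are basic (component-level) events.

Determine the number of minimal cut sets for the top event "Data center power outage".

Bus B fails [AND]: one cut set from each child combined → 1 × 1 × 1 = 1 cut set(s).
Bus A inoperative [OR]: union of children's cut sets → 3 cut set(s).
Generator path lost [OR]: union of children's cut sets → 2 cut set(s).
UPS chain lost [AND]: one cut set from each child combined → 3 × 1 × 2 × 1 = 6 cut set(s).
Distribution tier lost [AND]: one cut set from each child combined → 1 × 1 × 6 = 6 cut set(s).
Data center power outage [AND]: one cut set from each child combined → 6 × 1 × 1 = 6 cut set(s).
Minimal cut sets: {A utility transformer fails, Auxiliary rectifier malfunctions, Auxiliary static switch 2 is out, B diesel generator faulted, Backup PDU 2 lost, Fuel pump fails, Inboard static switch lost, North PDU failed, North UPS module fails, Rectifier 2 is down}; {A utility transformer fails, Auxiliary rectifier malfunctions, Auxiliary static switch 2 is out, B diesel generator faulted, Backup PDU 2 lost, Inboard static switch lost, North PDU failed, North UPS module fails, Rectifier 2 is down, Standby battery string is down}; {Auxiliary rectifier malfunctions, Auxiliary static switch 2 is out, B diesel generator faulted, Backup PDU 2 lost, Fuel pump fails, Inboard static switch lost, North PDU failed, North UPS module fails, Rectifier 2 is down, Reserve automatic transfer switch is down}; {Auxiliary rectifier malfunctions, Auxiliary static switch 2 is out, B diesel generator faulted, Backup PDU 2 lost, Inboard static switch lost, North PDU failed, North UPS module fails, Rectifier 2 is down, Reserve automatic transfer switch is down, Standby battery string is down}; {Auxiliary rectifier malfunctions, Auxiliary static switch 2 is out, B diesel generator faulted, Backup PDU 2 lost, Breaker is inoperative, Fuel pump fails, Inboard static switch lost, North PDU failed, North UPS module fails, Rectifier 2 is down}; {Auxiliary rectifier malfunctions, Auxiliary static switch 2 is out, B diesel generator faulted, Backup PDU 2 lost, Breaker is inoperative, Inboard static switch lost, North PDU failed, North UPS module fails, Rectifier 2 is down, Standby battery string is down}.

6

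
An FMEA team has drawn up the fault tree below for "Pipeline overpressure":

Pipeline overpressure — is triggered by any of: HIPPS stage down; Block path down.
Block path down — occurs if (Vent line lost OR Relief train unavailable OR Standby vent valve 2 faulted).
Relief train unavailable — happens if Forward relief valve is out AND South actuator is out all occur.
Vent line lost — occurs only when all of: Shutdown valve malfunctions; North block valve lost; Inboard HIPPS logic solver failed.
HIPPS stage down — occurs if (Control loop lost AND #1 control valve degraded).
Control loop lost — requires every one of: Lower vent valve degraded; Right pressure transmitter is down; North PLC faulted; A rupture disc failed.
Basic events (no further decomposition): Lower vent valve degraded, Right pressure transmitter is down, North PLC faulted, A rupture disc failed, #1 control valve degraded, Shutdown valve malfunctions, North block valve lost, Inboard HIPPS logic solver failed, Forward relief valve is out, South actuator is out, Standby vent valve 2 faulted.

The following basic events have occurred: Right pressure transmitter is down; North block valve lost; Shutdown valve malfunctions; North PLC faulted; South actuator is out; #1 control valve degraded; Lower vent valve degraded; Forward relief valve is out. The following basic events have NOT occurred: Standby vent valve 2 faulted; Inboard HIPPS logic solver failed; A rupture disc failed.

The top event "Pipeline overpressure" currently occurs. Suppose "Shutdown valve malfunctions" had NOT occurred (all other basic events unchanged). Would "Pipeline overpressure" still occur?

Counterfactual: set "Shutdown valve malfunctions" to not occurred.
Control loop lost [AND]: Lower vent valve degraded=occurs, Right pressure transmitter is down=occurs, North PLC faulted=occurs, A rupture disc failed=not → not all inputs occur → does not occur.
HIPPS stage down [AND]: Control loop lost=not, #1 control valve degraded=occurs → not all inputs occur → does not occur.
Vent line lost [AND]: Shutdown valve malfunctions=not, North block valve lost=occurs, Inboard HIPPS logic solver failed=not → not all inputs occur → does not occur.
Relief train unavailable [AND]: Forward relief valve is out=occurs, South actuator is out=occurs → all inputs occur → occurs.
Block path down [OR]: Vent line lost=not, Relief train unavailable=occurs, Standby vent valve 2 faulted=not → at least one input occurs → occurs.
Pipeline overpressure [OR]: HIPPS stage down=not, Block path down=occurs → at least one input occurs → occurs.

Yes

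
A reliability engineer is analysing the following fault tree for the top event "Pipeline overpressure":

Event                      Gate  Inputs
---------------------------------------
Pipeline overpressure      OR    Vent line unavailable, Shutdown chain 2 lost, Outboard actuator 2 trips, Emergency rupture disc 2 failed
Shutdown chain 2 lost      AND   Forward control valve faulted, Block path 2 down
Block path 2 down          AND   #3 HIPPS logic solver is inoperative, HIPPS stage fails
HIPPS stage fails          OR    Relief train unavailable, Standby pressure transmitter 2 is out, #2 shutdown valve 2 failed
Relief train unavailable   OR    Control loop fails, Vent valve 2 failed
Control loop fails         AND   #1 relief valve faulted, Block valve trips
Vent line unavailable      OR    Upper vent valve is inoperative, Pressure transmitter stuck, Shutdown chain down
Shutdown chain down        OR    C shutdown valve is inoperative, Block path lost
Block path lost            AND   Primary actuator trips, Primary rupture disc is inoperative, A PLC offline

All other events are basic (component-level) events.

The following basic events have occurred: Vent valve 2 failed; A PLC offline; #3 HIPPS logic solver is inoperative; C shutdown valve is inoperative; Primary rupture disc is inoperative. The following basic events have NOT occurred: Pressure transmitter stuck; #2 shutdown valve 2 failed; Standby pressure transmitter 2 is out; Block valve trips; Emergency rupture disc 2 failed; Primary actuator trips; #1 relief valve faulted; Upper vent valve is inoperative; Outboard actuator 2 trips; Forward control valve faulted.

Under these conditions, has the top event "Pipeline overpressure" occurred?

Block path lost [AND]: Primary actuator trips=not, Primary rupture disc is inoperative=occurs, A PLC offline=occurs → not all inputs occur → does not occur.
Shutdown chain down [OR]: C shutdown valve is inoperative=occurs, Block path lost=not → at least one input occurs → occurs.
Vent line unavailable [OR]: Upper vent valve is inoperative=not, Pressure transmitter stuck=not, Shutdown chain down=occurs → at least one input occurs → occurs.
Control loop fails [AND]: #1 relief valve faulted=not, Block valve trips=not → not all inputs occur → does not occur.
Relief train unavailable [OR]: Control loop fails=not, Vent valve 2 failed=occurs → at least one input occurs → occurs.
HIPPS stage fails [OR]: Relief train unavailable=occurs, Standby pressure transmitter 2 is out=not, #2 shutdown valve 2 failed=not → at least one input occurs → occurs.
Block path 2 down [AND]: #3 HIPPS logic solver is inoperative=occurs, HIPPS stage fails=occurs → all inputs occur → occurs.
Shutdown chain 2 lost [AND]: Forward control valve faulted=not, Block path 2 down=occurs → not all inputs occur → does not occur.
Pipeline overpressure [OR]: Vent line unavailable=occurs, Shutdown chain 2 lost=not, Outboard actuator 2 trips=not, Emergency rupture disc 2 failed=not → at least one input occurs → occurs.

Yes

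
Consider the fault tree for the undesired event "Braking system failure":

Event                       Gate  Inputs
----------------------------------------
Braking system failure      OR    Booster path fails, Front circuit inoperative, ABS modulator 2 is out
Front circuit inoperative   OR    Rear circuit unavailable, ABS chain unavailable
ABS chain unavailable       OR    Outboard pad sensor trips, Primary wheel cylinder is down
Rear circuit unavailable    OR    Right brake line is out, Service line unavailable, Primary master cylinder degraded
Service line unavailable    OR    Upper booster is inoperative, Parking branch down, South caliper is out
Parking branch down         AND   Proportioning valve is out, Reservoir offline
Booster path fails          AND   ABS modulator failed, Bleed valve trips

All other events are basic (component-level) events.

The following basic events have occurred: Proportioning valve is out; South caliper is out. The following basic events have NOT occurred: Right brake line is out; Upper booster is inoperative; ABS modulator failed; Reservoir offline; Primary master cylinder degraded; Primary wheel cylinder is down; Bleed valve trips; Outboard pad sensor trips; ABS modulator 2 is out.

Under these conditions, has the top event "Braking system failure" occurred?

Yes

Booster path fails [AND]: ABS modulator failed=not, Bleed valve trips=not → not all inputs occur → does not occur.
Parking branch down [AND]: Proportioning valve is out=occurs, Reservoir offline=not → not all inputs occur → does not occur.
Service line unavailable [OR]: Upper booster is inoperative=not, Parking branch down=not, South caliper is out=occurs → at least one input occurs → occurs.
Rear circuit unavailable [OR]: Right brake line is out=not, Service line unavailable=occurs, Primary master cylinder degraded=not → at least one input occurs → occurs.
ABS chain unavailable [OR]: Outboard pad sensor trips=not, Primary wheel cylinder is down=not → no input occurs → does not occur.
Front circuit inoperative [OR]: Rear circuit unavailable=occurs, ABS chain unavailable=not → at least one input occurs → occurs.
Braking system failure [OR]: Booster path fails=not, Front circuit inoperative=occurs, ABS modulator 2 is out=not → at least one input occurs → occurs.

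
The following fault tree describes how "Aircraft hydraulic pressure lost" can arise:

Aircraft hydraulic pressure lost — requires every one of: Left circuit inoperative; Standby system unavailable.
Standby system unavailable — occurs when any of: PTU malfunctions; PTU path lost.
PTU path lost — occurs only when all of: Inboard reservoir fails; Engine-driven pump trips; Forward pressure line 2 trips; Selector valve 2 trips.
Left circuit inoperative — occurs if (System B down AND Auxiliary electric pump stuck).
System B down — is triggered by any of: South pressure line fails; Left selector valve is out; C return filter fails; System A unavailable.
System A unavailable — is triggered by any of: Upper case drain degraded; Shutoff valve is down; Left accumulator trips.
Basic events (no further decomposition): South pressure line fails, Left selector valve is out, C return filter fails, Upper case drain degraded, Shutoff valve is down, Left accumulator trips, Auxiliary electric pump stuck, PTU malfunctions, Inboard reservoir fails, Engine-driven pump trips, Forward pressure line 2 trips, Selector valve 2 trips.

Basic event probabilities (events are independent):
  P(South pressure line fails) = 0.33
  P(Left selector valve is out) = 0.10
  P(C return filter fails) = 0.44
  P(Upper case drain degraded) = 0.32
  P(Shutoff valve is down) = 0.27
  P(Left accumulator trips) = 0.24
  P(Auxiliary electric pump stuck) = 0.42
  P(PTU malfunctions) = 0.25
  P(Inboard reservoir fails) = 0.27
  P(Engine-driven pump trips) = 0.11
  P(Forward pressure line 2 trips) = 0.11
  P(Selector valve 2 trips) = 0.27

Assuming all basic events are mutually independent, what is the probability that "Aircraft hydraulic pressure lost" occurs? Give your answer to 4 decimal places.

0.0919

P(System A unavailable) [OR] = 1 − (1−0.32) × (1−0.27) × (1−0.24) = 0.622736
P(System B down) [OR] = 1 − (1−0.33) × (1−0.10) × (1−0.44) × (1−0.622736) = 0.872605
P(Left circuit inoperative) [AND] = 0.872605 × 0.42 = 0.366494
P(PTU path lost) [AND] = 0.27 × 0.11 × 0.11 × 0.27 = 0.000882
P(Standby system unavailable) [OR] = 1 − (1−0.25) × (1−0.000882) = 0.250662
P(Aircraft hydraulic pressure lost) [AND] = 0.366494 × 0.250662 = 0.091866
Rounded to 4 decimal places: P(Aircraft hydraulic pressure lost) ≈ 0.0919.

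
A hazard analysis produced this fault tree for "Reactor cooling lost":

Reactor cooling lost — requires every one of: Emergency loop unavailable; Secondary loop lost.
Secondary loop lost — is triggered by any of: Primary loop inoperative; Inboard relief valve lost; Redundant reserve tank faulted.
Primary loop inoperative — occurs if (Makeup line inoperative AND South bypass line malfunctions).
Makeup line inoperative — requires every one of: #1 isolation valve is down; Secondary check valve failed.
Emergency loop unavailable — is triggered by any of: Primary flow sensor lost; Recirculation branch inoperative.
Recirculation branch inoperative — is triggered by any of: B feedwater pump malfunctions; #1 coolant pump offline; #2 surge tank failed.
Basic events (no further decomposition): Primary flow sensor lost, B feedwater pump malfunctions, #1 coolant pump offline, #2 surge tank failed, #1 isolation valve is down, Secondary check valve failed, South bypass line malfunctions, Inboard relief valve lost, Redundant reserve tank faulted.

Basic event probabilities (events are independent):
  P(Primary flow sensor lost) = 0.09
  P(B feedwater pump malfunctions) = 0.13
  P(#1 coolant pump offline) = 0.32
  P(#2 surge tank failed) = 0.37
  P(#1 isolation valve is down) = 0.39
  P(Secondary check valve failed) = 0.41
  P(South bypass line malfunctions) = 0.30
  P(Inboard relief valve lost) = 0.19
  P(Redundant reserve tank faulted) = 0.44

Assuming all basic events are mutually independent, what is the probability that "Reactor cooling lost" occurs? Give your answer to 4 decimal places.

P(Recirculation branch inoperative) [OR] = 1 − (1−0.13) × (1−0.32) × (1−0.37) = 0.627292
P(Emergency loop unavailable) [OR] = 1 − (1−0.09) × (1−0.627292) = 0.660836
P(Makeup line inoperative) [AND] = 0.39 × 0.41 = 0.159900
P(Primary loop inoperative) [AND] = 0.159900 × 0.30 = 0.047970
P(Secondary loop lost) [OR] = 1 − (1−0.047970) × (1−0.19) × (1−0.44) = 0.568159
P(Reactor cooling lost) [AND] = 0.660836 × 0.568159 = 0.375460
Rounded to 4 decimal places: P(Reactor cooling lost) ≈ 0.3755.

0.3755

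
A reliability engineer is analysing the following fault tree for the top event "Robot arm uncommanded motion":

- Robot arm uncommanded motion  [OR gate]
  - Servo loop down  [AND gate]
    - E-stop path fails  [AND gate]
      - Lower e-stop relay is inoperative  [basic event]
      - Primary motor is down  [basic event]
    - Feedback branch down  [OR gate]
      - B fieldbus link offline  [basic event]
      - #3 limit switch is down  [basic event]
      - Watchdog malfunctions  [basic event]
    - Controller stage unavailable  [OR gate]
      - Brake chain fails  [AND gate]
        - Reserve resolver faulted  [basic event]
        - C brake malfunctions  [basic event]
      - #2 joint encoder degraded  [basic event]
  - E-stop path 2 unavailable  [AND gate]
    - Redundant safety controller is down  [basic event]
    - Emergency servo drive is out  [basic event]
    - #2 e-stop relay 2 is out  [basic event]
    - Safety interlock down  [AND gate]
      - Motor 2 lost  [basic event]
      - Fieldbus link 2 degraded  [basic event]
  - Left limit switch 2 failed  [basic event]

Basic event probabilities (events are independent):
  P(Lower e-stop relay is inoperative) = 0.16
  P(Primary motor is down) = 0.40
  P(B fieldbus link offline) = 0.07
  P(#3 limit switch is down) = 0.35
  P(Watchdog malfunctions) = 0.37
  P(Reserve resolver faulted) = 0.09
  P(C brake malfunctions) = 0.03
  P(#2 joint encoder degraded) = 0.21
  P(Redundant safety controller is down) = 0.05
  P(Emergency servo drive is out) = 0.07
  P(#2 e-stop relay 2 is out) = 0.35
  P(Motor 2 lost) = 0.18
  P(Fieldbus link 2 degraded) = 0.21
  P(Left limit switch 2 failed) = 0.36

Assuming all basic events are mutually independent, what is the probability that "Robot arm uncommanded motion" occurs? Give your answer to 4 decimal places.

P(E-stop path fails) [AND] = 0.16 × 0.40 = 0.064000
P(Feedback branch down) [OR] = 1 − (1−0.07) × (1−0.35) × (1−0.37) = 0.619165
P(Brake chain fails) [AND] = 0.09 × 0.03 = 0.002700
P(Controller stage unavailable) [OR] = 1 − (1−0.002700) × (1−0.21) = 0.212133
P(Servo loop down) [AND] = 0.064000 × 0.619165 × 0.212133 = 0.008406
P(Safety interlock down) [AND] = 0.18 × 0.21 = 0.037800
P(E-stop path 2 unavailable) [AND] = 0.05 × 0.07 × 0.35 × 0.037800 = 0.000046
P(Robot arm uncommanded motion) [OR] = 1 − (1−0.008406) × (1−0.000046) × (1−0.36) = 0.365409
Rounded to 4 decimal places: P(Robot arm uncommanded motion) ≈ 0.3654.

0.3654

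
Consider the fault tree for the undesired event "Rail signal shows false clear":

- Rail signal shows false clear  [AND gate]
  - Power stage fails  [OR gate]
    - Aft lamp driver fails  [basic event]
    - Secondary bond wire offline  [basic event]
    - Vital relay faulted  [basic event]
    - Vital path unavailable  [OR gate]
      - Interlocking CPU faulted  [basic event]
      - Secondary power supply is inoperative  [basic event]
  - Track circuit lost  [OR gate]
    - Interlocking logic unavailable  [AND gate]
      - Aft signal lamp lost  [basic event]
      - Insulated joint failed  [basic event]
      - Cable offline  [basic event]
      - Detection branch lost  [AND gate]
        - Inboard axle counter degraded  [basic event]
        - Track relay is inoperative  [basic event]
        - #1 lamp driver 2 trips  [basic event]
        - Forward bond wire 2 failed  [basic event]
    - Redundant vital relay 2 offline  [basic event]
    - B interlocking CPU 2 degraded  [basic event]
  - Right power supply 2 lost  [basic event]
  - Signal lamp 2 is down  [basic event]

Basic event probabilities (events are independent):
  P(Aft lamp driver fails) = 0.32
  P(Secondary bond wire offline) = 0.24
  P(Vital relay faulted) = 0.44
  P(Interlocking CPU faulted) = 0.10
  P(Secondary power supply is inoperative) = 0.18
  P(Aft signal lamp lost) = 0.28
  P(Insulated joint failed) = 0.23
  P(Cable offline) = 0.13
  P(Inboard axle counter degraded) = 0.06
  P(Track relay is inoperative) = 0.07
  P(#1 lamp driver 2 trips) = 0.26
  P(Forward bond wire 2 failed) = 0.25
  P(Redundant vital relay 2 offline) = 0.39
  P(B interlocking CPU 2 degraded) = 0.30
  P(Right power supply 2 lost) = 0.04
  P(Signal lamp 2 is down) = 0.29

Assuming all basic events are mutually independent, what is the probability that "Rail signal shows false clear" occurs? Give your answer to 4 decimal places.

0.0052

P(Vital path unavailable) [OR] = 1 − (1−0.10) × (1−0.18) = 0.262000
P(Power stage fails) [OR] = 1 − (1−0.32) × (1−0.24) × (1−0.44) × (1−0.262000) = 0.786417
P(Detection branch lost) [AND] = 0.06 × 0.07 × 0.26 × 0.25 = 0.000273
P(Interlocking logic unavailable) [AND] = 0.28 × 0.23 × 0.13 × 0.000273 = 0.000002
P(Track circuit lost) [OR] = 1 − (1−0.000002) × (1−0.39) × (1−0.30) = 0.573001
P(Rail signal shows false clear) [AND] = 0.786417 × 0.573001 × 0.04 × 0.29 = 0.005227
Rounded to 4 decimal places: P(Rail signal shows false clear) ≈ 0.0052.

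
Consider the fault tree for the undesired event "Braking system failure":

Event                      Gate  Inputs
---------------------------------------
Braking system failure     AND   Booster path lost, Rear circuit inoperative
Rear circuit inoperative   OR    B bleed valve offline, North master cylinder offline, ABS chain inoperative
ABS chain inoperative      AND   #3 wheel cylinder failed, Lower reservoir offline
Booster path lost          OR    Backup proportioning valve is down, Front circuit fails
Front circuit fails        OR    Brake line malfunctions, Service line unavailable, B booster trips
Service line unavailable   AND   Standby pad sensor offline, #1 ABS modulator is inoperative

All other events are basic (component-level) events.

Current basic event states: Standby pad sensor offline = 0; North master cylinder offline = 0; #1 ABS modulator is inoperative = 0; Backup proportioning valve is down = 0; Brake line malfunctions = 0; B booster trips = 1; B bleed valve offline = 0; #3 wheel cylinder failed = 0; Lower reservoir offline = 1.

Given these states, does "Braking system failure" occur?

Service line unavailable [AND]: Standby pad sensor offline=not, #1 ABS modulator is inoperative=not → not all inputs occur → does not occur.
Front circuit fails [OR]: Brake line malfunctions=not, Service line unavailable=not, B booster trips=occurs → at least one input occurs → occurs.
Booster path lost [OR]: Backup proportioning valve is down=not, Front circuit fails=occurs → at least one input occurs → occurs.
ABS chain inoperative [AND]: #3 wheel cylinder failed=not, Lower reservoir offline=occurs → not all inputs occur → does not occur.
Rear circuit inoperative [OR]: B bleed valve offline=not, North master cylinder offline=not, ABS chain inoperative=not → no input occurs → does not occur.
Braking system failure [AND]: Booster path lost=occurs, Rear circuit inoperative=not → not all inputs occur → does not occur.

No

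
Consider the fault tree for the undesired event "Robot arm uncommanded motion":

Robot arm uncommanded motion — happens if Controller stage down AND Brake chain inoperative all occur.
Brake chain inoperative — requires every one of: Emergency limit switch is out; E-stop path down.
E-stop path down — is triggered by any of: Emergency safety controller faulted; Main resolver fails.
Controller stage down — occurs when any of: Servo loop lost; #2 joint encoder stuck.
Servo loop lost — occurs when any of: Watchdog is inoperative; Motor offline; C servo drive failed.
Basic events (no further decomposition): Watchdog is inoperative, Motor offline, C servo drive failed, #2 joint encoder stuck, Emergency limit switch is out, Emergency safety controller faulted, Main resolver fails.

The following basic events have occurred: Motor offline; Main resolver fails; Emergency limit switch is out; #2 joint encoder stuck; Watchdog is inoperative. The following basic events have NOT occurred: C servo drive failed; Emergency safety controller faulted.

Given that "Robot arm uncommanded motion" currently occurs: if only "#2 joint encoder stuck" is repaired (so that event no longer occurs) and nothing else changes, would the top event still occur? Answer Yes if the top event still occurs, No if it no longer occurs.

Counterfactual: set "#2 joint encoder stuck" to not occurred.
Servo loop lost [OR]: Watchdog is inoperative=occurs, Motor offline=occurs, C servo drive failed=not → at least one input occurs → occurs.
Controller stage down [OR]: Servo loop lost=occurs, #2 joint encoder stuck=not → at least one input occurs → occurs.
E-stop path down [OR]: Emergency safety controller faulted=not, Main resolver fails=occurs → at least one input occurs → occurs.
Brake chain inoperative [AND]: Emergency limit switch is out=occurs, E-stop path down=occurs → all inputs occur → occurs.
Robot arm uncommanded motion [AND]: Controller stage down=occurs, Brake chain inoperative=occurs → all inputs occur → occurs.

Yes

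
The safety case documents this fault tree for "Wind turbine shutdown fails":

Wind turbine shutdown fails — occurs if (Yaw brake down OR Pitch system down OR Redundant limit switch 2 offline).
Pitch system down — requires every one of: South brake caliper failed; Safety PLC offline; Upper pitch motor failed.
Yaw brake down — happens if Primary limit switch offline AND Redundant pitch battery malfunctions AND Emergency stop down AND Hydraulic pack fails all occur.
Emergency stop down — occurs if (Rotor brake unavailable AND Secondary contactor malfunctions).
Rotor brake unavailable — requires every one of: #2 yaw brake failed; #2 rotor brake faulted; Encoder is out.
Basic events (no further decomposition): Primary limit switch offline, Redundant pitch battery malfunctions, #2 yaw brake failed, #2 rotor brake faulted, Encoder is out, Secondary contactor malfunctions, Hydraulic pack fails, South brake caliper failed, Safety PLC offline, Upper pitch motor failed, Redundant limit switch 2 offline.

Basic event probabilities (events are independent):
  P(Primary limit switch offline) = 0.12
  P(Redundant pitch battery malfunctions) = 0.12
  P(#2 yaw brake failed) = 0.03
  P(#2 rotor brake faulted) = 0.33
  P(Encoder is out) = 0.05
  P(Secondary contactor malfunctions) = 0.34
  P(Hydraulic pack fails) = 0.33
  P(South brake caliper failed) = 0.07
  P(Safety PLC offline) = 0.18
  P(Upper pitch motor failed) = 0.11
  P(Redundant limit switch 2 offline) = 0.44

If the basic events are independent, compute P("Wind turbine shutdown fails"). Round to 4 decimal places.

0.4408

P(Rotor brake unavailable) [AND] = 0.03 × 0.33 × 0.05 = 0.000495
P(Emergency stop down) [AND] = 0.000495 × 0.34 = 0.000168
P(Yaw brake down) [AND] = 0.12 × 0.12 × 0.000168 × 0.33 = 0.000001
P(Pitch system down) [AND] = 0.07 × 0.18 × 0.11 = 0.001386
P(Wind turbine shutdown fails) [OR] = 1 − (1−0.000001) × (1−0.001386) × (1−0.44) = 0.440777
Rounded to 4 decimal places: P(Wind turbine shutdown fails) ≈ 0.4408.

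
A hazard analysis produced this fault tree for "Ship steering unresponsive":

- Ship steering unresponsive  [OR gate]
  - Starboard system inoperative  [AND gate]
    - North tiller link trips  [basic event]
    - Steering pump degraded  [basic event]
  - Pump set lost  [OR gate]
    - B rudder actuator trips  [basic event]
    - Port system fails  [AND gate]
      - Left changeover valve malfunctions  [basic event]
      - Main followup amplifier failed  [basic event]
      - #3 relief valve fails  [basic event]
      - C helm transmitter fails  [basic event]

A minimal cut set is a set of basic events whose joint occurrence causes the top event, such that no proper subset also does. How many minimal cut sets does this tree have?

3

Starboard system inoperative [AND]: one cut set from each child combined → 1 × 1 = 1 cut set(s).
Port system fails [AND]: one cut set from each child combined → 1 × 1 × 1 × 1 = 1 cut set(s).
Pump set lost [OR]: union of children's cut sets → 2 cut set(s).
Ship steering unresponsive [OR]: union of children's cut sets → 3 cut set(s).
Minimal cut sets: {North tiller link trips, Steering pump degraded}; {B rudder actuator trips}; {#3 relief valve fails, C helm transmitter fails, Left changeover valve malfunctions, Main followup amplifier failed}.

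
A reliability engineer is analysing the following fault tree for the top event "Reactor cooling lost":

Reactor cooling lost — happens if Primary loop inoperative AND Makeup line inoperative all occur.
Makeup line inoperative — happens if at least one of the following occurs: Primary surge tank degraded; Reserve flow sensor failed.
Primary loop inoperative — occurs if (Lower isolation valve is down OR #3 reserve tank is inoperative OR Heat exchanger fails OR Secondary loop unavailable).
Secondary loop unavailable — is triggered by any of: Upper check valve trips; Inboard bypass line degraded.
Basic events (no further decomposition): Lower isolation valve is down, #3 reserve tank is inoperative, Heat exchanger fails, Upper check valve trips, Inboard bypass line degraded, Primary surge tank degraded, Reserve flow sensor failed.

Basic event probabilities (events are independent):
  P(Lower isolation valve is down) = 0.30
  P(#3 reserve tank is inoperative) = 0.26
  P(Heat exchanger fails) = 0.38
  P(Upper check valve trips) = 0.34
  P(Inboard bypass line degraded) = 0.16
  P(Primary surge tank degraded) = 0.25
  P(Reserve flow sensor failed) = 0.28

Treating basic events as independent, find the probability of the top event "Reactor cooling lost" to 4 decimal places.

P(Secondary loop unavailable) [OR] = 1 − (1−0.34) × (1−0.16) = 0.445600
P(Primary loop inoperative) [OR] = 1 − (1−0.30) × (1−0.26) × (1−0.38) × (1−0.445600) = 0.821949
P(Makeup line inoperative) [OR] = 1 − (1−0.25) × (1−0.28) = 0.460000
P(Reactor cooling lost) [AND] = 0.821949 × 0.460000 = 0.378097
Rounded to 4 decimal places: P(Reactor cooling lost) ≈ 0.3781.

0.3781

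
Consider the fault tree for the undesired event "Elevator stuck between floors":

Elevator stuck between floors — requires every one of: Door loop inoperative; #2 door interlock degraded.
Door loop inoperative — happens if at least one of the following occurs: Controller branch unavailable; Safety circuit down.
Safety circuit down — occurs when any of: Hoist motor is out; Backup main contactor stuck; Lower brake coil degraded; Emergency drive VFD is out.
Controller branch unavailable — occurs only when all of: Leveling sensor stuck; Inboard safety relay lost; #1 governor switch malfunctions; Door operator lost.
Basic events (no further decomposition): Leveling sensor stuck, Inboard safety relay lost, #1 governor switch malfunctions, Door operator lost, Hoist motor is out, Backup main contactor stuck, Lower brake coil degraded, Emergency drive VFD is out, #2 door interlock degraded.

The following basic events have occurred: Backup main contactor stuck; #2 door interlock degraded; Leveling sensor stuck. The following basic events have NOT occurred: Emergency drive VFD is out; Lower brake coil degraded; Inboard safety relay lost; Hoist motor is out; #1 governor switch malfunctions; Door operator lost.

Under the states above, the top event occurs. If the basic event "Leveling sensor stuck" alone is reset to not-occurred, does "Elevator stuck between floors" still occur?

Counterfactual: set "Leveling sensor stuck" to not occurred.
Controller branch unavailable [AND]: Leveling sensor stuck=not, Inboard safety relay lost=not, #1 governor switch malfunctions=not, Door operator lost=not → not all inputs occur → does not occur.
Safety circuit down [OR]: Hoist motor is out=not, Backup main contactor stuck=occurs, Lower brake coil degraded=not, Emergency drive VFD is out=not → at least one input occurs → occurs.
Door loop inoperative [OR]: Controller branch unavailable=not, Safety circuit down=occurs → at least one input occurs → occurs.
Elevator stuck between floors [AND]: Door loop inoperative=occurs, #2 door interlock degraded=occurs → all inputs occur → occurs.

Yes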